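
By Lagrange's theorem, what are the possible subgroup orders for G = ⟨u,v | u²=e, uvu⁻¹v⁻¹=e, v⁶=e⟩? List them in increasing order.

|G| = 12 = 2² · 3. By Lagrange's theorem the order of any subgroup divides 12; the divisors of 12 are 1, 2, 3, 4, 6, 12.

Answer: 1, 2, 3, 4, 6, 12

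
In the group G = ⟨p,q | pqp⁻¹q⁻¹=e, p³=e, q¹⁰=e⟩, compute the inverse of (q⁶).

The order of (q⁶) is 5 (smallest k with (q⁶)ᵏ = e), so (q⁶)⁻¹ = (q⁶)⁴ = q⁴.
Check: (q⁶) · (q⁴) → (q⁶) · q⁴ = e, giving e as required.

Answer: q⁴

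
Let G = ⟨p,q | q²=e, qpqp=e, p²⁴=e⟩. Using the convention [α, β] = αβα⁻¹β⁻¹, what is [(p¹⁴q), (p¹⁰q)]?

[(p¹⁴q), (p¹⁰q)] = (p¹⁴q)·(p¹⁰q)·(p¹⁴q)⁻¹·(p¹⁰q)⁻¹.
  (p¹⁴q) · (p¹⁰q) = p⁴
  (p⁴) · (p¹⁴q) = p¹⁸q
  (p¹⁸q) · (p¹⁰q) = p⁸

Answer: p⁸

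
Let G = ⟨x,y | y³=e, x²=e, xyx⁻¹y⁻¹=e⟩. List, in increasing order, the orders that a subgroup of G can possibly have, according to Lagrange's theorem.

|G| = 6 = 2 · 3. By Lagrange's theorem the order of any subgroup divides 6; the divisors of 6 are 1, 2, 3, 6.

Answer: 1, 2, 3, 6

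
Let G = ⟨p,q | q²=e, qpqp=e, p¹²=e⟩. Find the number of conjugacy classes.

The conjugacy classes (representative and size) are:
  [e] (size 1), [p¹¹] (size 2), [p²] (size 2), [p⁹] (size 2), [p⁴] (size 2), [p⁵] (size 2), [p⁶] (size 1), [q] (size 6), [pq] (size 6).
Class equation: 1 + 2 + 2 + 2 + 2 + 2 + 1 + 6 + 6 = 24 = |G|. So G has 9 conjugacy classes.

Answer: 9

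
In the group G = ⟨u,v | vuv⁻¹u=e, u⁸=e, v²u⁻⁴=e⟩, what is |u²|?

Compute successive powers until reaching e:
  (u²)¹ = u², (u²)² = u⁴, (u²)³ = u⁶, (u²)⁴ = e.
The smallest positive k with (u²)ᵏ = e is 4.

Answer: 4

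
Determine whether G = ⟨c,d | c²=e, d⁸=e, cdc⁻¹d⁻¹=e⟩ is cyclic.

|G| = 16, but the maximum element order in G is 8 < 16. No single element generates all of G, so G is not cyclic.

Answer: No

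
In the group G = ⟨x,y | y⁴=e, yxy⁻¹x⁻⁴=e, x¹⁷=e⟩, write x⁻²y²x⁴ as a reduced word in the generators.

Multiply left to right, reducing at each step:
  (x¹⁵) · y² = x¹⁵y²
  (x¹⁵y²) · x⁴ = x¹¹y²

Answer: x¹¹y²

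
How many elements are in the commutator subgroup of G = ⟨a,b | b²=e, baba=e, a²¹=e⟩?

G' = [G, G] is generated by all commutators. The generator-pair commutators are: [a, b] = a².
The subgroup they normally generate is {e, a, a², a³, a⁴, a⁵, a⁶, a⁷, a⁸, a⁹, a¹⁰, a¹¹, a¹², a¹³, a¹⁴, a¹⁵, a¹⁶, a¹⁷, a¹⁸, a¹⁹, a²⁰}, of order 21.
Check: |G/G'| = 42/21 = 2 is the order of the abelianisation.

Answer: 21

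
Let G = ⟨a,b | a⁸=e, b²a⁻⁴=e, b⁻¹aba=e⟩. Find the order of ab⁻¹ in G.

Compute successive powers until reaching e:
  (ab⁻¹)¹ = ab⁻¹, (ab⁻¹)² = a⁴, (ab⁻¹)³ = ab, (ab⁻¹)⁴ = e.
The smallest positive k with (ab⁻¹)ᵏ = e is 4.

Answer: 4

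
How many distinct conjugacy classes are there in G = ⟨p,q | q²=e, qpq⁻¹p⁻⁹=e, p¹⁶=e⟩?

The conjugacy classes (representative and size) are:
  [e] (size 1), [p⁹] (size 2), [p²] (size 1), [p³] (size 2), [p⁴] (size 1), [p¹³] (size 2), [p⁶] (size 1), [p¹⁵] (size 2), [p⁸] (size 1), [p¹⁰] (size 1), [p¹²] (size 1), [p¹⁴] (size 1), [q] (size 2), [pq] (size 2), [p²q] (size 2), [p¹¹q] (size 2), [p⁴q] (size 2), [p¹³q] (size 2), [p¹⁴q] (size 2), [p¹⁵q] (size 2).
Class equation: 1 + 2 + 1 + 2 + 1 + 2 + 1 + 2 + 1 + 1 + 1 + 1 + 2 + 2 + 2 + 2 + 2 + 2 + 2 + 2 = 32 = |G|. So G has 20 conjugacy classes.

Answer: 20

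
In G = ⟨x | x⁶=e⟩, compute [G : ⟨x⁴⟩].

First find ord(x⁴) by computing successive powers:
  (x⁴)¹ = x⁴, (x⁴)² = x², (x⁴)³ = e.
So |⟨x⁴⟩| = ord(x⁴) = 3. With |G| = 6, by Lagrange [G : ⟨x⁴⟩] = 6/3 = 2.

Answer: 2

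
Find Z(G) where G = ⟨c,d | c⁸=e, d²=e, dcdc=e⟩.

An element z ∈ Z(G) iff z commutes with every generator.
For example c⁴ is central: (c⁴)·c = c⁵ = c·(c⁴); (c⁴)·d = c⁴d = d·(c⁴).
Whereas c ∉ Z(G) since c·d = cd ≠ c⁷d = d·c.
Checking each of the 16 elements this way gives Z(G) = {e, c⁴}, of order 2.

Answer: {e, c⁴}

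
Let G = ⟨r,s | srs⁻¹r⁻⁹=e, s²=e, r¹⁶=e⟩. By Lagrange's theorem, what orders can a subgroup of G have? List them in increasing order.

|G| = 32 = 2⁵. By Lagrange's theorem the order of any subgroup divides 32; the divisors of 32 are 1, 2, 4, 8, 16, 32.

Answer: 1, 2, 4, 8, 16, 32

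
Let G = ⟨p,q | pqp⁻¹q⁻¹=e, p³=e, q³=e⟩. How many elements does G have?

Enumerate words in the generators, reducing via the relations: the distinct elements are
  {e, p, q, pq, p², q², pq², p²q, p²q²}.
No further products give new elements, so |G| = 9.

Answer: 9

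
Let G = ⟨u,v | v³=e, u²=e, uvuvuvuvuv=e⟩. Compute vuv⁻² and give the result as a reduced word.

Multiply left to right, reducing at each step:
  v · u = vu
  (vu) · v⁻² = vuv

Answer: vuv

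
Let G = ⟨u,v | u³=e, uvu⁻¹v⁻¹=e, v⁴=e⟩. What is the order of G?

Enumerate words in the generators, reducing via the relations: the distinct elements are
  {e, u, v, uv, u², v², v³, uv², uv³, u²v, u²v², u²v³}.
No further products give new elements, so |G| = 12.

Answer: 12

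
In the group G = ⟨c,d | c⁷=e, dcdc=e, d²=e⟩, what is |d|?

Compute successive powers until reaching e:
  d¹ = d, d² = e.
The smallest positive k with dᵏ = e is 2.

Answer: 2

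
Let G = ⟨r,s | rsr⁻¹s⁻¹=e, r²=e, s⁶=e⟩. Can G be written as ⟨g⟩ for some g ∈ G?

|G| = 12, but the maximum element order in G is 6 < 12. No single element generates all of G, so G is not cyclic.

Answer: No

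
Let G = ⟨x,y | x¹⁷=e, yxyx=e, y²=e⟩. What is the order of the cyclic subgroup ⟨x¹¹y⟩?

|⟨x¹¹y⟩| equals the order of x¹¹y. Compute successive powers until reaching e:
  (x¹¹y)¹ = x¹¹y, (x¹¹y)² = e.
The smallest positive k with (x¹¹y)ᵏ = e is 2, so |⟨x¹¹y⟩| = 2.

Answer: 2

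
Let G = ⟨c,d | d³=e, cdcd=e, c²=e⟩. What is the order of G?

Enumerate words in the generators, reducing via the relations: the distinct elements are
  {c, d, e, cd, d², cd²}.
No further products give new elements, so |G| = 6.

Answer: 6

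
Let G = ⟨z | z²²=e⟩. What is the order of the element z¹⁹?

Compute successive powers until reaching e:
  (z¹⁹)¹ = z¹⁹, (z¹⁹)² = z¹⁶, (z¹⁹)³ = z¹³, (z¹⁹)⁴ = z¹⁰, (z¹⁹)⁵ = z⁷, (z¹⁹)⁶ = z⁴, (z¹⁹)⁷ = z, (z¹⁹)⁸ = z²⁰, (z¹⁹)⁹ = z¹⁷, (z¹⁹)¹⁰ = z¹⁴, (z¹⁹)¹¹ = z¹¹, (z¹⁹)¹² = z⁸, (z¹⁹)¹³ = z⁵, (z¹⁹)¹⁴ = z², (z¹⁹)¹⁵ = z²¹, (z¹⁹)¹⁶ = z¹⁸, (z¹⁹)¹⁷ = z¹⁵, (z¹⁹)¹⁸ = z¹², (z¹⁹)¹⁹ = z⁹, (z¹⁹)²⁰ = z⁶, (z¹⁹)²¹ = z³, (z¹⁹)²² = e.
The smallest positive k with (z¹⁹)ᵏ = e is 22.

Answer: 22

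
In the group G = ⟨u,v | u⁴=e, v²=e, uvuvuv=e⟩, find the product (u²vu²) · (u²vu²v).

Compute (u²vu²) · (u²vu²v) by multiplying left to right and reducing via the relations at each step:
  (u²vu²) · u² = u²v
  (u²v) · v = u²
  (u²) · u² = e
  e · v = v

Answer: v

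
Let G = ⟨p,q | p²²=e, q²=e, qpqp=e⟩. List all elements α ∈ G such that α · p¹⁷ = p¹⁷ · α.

⟨p¹⁷⟩ ⊆ C_G(p¹⁷) since powers of p¹⁷ commute with p¹⁷; so |C_G(p¹⁷)| ≥ |⟨p¹⁷⟩| = 22.
By orbit–stabilizer, |C_G(p¹⁷)| = |G| / |conj. class of p¹⁷| = 44 / 2 = 22.
The 22 elements commuting with p¹⁷ are {e, p, p², p³, p⁴, p⁵, p⁶, p⁷, p⁸, p⁹, p¹⁰, p¹¹, p¹², p¹³, p¹⁴, p¹⁵, p¹⁶, p¹⁷, p¹⁸, p¹⁹, p²⁰, p²¹}.

Answer: {e, p, p², p³, p⁴, p⁵, p⁶, p⁷, p⁸, p⁹, p¹⁰, p¹¹, p¹², p¹³, p¹⁴, p¹⁵, p¹⁶, p¹⁷, p¹⁸, p¹⁹, p²⁰, p²¹}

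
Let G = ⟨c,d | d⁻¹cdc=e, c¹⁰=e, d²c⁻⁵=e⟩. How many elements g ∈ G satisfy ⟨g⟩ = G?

⟨g⟩ = G would require ord(g) = |G| = 20, but the maximum element order in G is 10 < 20. So G is not cyclic and no single element generates it: the count is 0.

Answer: 0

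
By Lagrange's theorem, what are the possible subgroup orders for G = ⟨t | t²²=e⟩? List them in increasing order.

|G| = 22 = 2 · 11. By Lagrange's theorem the order of any subgroup divides 22; the divisors of 22 are 1, 2, 11, 22.

Answer: 1, 2, 11, 22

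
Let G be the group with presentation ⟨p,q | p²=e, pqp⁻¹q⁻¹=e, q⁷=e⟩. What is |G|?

Enumerate words in the generators, reducing via the relations: the distinct elements are
  {e, p, q, pq, q², q³, q⁴, q⁵, q⁶, pq², pq³, pq⁴, pq⁵, pq⁶}.
No further products give new elements, so |G| = 14.

Answer: 14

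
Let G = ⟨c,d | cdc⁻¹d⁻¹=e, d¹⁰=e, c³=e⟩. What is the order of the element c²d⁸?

Compute successive powers until reaching e:
  (c²d⁸)¹ = c²d⁸, (c²d⁸)² = cd⁶, (c²d⁸)³ = d⁴, (c²d⁸)⁴ = c²d², (c²d⁸)⁵ = c, (c²d⁸)⁶ = d⁸, (c²d⁸)⁷ = c²d⁶, (c²d⁸)⁸ = cd⁴, (c²d⁸)⁹ = d², (c²d⁸)¹⁰ = c², (c²d⁸)¹¹ = cd⁸, (c²d⁸)¹² = d⁶, (c²d⁸)¹³ = c²d⁴, (c²d⁸)¹⁴ = cd², (c²d⁸)¹⁵ = e.
The smallest positive k with (c²d⁸)ᵏ = e is 15.

Answer: 15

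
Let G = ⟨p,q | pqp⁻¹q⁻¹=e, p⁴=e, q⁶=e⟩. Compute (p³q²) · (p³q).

Compute (p³q²) · (p³q) by multiplying left to right and reducing via the relations at each step:
  (p³q²) · p³ = p²q²
  (p²q²) · q = p²q³

Answer: p²q³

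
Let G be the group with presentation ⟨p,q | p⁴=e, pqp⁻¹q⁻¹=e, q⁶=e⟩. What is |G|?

Enumerate words in the generators, reducing via the relations: the distinct elements are
  {e, p, q, pq, p², p³, q², q³, q⁴, q⁵, pq², pq³, pq⁴, pq⁵, p²q, p³q, p²q², p²q³, p²q⁴, p²q⁵, p³q², p³q³, p³q⁴, p³q⁵}.
No further products give new elements, so |G| = 24.

Answer: 24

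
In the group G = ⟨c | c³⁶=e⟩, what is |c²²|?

Compute successive powers until reaching e:
  (c²²)¹ = c²², (c²²)² = c⁸, (c²²)³ = c³⁰, (c²²)⁴ = c¹⁶, (c²²)⁵ = c², (c²²)⁶ = c²⁴, (c²²)⁷ = c¹⁰, (c²²)⁸ = c³², (c²²)⁹ = c¹⁸, (c²²)¹⁰ = c⁴, (c²²)¹¹ = c²⁶, (c²²)¹² = c¹², (c²²)¹³ = c³⁴, (c²²)¹⁴ = c²⁰, (c²²)¹⁵ = c⁶, (c²²)¹⁶ = c²⁸, (c²²)¹⁷ = c¹⁴, (c²²)¹⁸ = e.
The smallest positive k with (c²²)ᵏ = e is 18.

Answer: 18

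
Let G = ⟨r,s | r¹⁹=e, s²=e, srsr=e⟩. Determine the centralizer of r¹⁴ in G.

⟨r¹⁴⟩ ⊆ C_G(r¹⁴) since powers of r¹⁴ commute with r¹⁴; so |C_G(r¹⁴)| ≥ |⟨r¹⁴⟩| = 19.
By orbit–stabilizer, |C_G(r¹⁴)| = |G| / |conj. class of r¹⁴| = 38 / 2 = 19.
The 19 elements commuting with r¹⁴ are {e, r, r², r³, r⁴, r⁵, r⁶, r⁷, r⁸, r⁹, r¹⁰, r¹¹, r¹², r¹³, r¹⁴, r¹⁵, r¹⁶, r¹⁷, r¹⁸}.

Answer: {e, r, r², r³, r⁴, r⁵, r⁶, r⁷, r⁸, r⁹, r¹⁰, r¹¹, r¹², r¹³, r¹⁴, r¹⁵, r¹⁶, r¹⁷, r¹⁸}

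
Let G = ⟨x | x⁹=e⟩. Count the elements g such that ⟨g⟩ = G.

G is cyclic of order 9. An element generates G iff its order is 9, and a cyclic group of order 9 has exactly φ(9) = 6 such elements.

Answer: 6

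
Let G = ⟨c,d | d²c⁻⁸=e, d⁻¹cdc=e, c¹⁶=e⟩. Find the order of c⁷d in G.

Compute successive powers until reaching e:
  (c⁷d)¹ = c⁷d, (c⁷d)² = c⁸, (c⁷d)³ = c⁷d⁻¹, (c⁷d)⁴ = e.
The smallest positive k with (c⁷d)ᵏ = e is 4.

Answer: 4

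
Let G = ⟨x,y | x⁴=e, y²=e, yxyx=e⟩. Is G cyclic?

Every cyclic group is abelian. But x·y = xy while y·x = x³y, so x·y ≠ y·x and G is not abelian. Hence G is not cyclic.

Answer: No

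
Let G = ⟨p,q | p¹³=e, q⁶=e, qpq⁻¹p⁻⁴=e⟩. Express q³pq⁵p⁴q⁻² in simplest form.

Multiply left to right, reducing at each step:
  (q³) · p = p¹²q³
  (p¹²q³) · q⁵ = p¹²q²
  (p¹²q²) · p⁴ = p¹¹q²
  (p¹¹q²) · q⁻² = p¹¹

Answer: p¹¹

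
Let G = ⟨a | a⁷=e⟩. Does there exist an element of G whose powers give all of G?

|G| = 7. The element a has order 7 (its powers give 7 distinct elements), so ⟨a⟩ = G and G is cyclic.

Answer: Yes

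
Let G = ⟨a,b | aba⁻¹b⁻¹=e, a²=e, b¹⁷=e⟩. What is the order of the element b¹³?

Compute successive powers until reaching e:
  (b¹³)¹ = b¹³, (b¹³)² = b⁹, (b¹³)³ = b⁵, (b¹³)⁴ = b, (b¹³)⁵ = b¹⁴, (b¹³)⁶ = b¹⁰, (b¹³)⁷ = b⁶, (b¹³)⁸ = b², (b¹³)⁹ = b¹⁵, (b¹³)¹⁰ = b¹¹, (b¹³)¹¹ = b⁷, (b¹³)¹² = b³, (b¹³)¹³ = b¹⁶, (b¹³)¹⁴ = b¹², (b¹³)¹⁵ = b⁸, (b¹³)¹⁶ = b⁴, (b¹³)¹⁷ = e.
The smallest positive k with (b¹³)ᵏ = e is 17.

Answer: 17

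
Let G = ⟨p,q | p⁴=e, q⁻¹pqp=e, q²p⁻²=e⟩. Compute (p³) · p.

Compute (p³) · p by multiplying left to right and reducing via the relations at each step:
  (p³) · p = e

Answer: e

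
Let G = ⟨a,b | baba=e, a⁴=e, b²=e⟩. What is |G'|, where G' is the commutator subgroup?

G' = [G, G] is generated by all commutators. The generator-pair commutators are: [a, b] = a².
The subgroup they normally generate is {e, a²}, of order 2.
Check: |G/G'| = 8/2 = 4 is the order of the abelianisation.

Answer: 2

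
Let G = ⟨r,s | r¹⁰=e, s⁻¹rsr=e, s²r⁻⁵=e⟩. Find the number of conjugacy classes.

The conjugacy classes (representative and size) are:
  [e] (size 1), [r] (size 2), [r⁸] (size 2), [r⁷] (size 2), [r⁴] (size 2), [r⁵] (size 1), [r⁴s] (size 5), [r²s⁻¹] (size 5).
Class equation: 1 + 2 + 2 + 2 + 2 + 1 + 5 + 5 = 20 = |G|. So G has 8 conjugacy classes.

Answer: 8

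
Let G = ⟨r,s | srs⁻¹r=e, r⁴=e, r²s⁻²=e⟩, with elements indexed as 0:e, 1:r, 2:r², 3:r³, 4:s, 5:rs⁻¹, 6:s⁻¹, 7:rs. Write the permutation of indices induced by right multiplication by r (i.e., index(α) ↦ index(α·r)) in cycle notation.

(0 1 2 3)(4 5 6 7)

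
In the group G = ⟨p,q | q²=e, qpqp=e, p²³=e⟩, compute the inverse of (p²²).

The order of (p²²) is 23 (smallest k with (p²²)ᵏ = e), so (p²²)⁻¹ = (p²²)²² = p.
Check: (p²²) · p → (p²²) · p = e, giving e as required.

Answer: p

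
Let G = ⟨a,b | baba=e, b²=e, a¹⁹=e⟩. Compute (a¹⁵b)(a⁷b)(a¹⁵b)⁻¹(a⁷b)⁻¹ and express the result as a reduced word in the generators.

[(a¹⁵b), (a⁷b)] = (a¹⁵b)·(a⁷b)·(a¹⁵b)⁻¹·(a⁷b)⁻¹.
  (a¹⁵b) · (a⁷b) = a⁸
  (a⁸) · (a¹⁵b) = a⁴b
  (a⁴b) · (a⁷b) = a¹⁶

Answer: a¹⁶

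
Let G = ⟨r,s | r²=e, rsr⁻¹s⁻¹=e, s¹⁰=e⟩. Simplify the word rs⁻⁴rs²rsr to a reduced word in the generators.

Multiply left to right, reducing at each step:
  r · s⁻⁴ = rs⁶
  (rs⁶) · r = s⁶
  (s⁶) · s² = s⁸
  (s⁸) · r = rs⁸
  (rs⁸) · s = rs⁹
  (rs⁹) · r = s⁹

Answer: s⁹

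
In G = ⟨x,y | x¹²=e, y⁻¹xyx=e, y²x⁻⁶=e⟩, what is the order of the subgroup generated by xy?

|⟨xy⟩| equals the order of xy. Compute successive powers until reaching e:
  (xy)¹ = xy, (xy)² = x⁶, (xy)³ = xy⁻¹, (xy)⁴ = e.
The smallest positive k with (xy)ᵏ = e is 4, so |⟨xy⟩| = 4.

Answer: 4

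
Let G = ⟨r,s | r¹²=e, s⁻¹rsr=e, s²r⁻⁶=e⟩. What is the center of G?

An element z ∈ Z(G) iff z commutes with every generator.
For example r⁶ is central: (r⁶)·r = r⁷ = r·(r⁶); (r⁶)·s = s⁻¹ = s·(r⁶).
Whereas r ∉ Z(G) since r·s = rs ≠ r⁵s⁻¹ = s·r.
Checking each of the 24 elements this way gives Z(G) = {e, r⁶}, of order 2.

Answer: {e, r⁶}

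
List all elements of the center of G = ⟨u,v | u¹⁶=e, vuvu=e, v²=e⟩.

An element z ∈ Z(G) iff z commutes with every generator.
For example u⁸ is central: (u⁸)·u = u⁹ = u·(u⁸); (u⁸)·v = u⁸v = v·(u⁸).
Whereas u ∉ Z(G) since u·v = uv ≠ u¹⁵v = v·u.
Checking each of the 32 elements this way gives Z(G) = {e, u⁸}, of order 2.

Answer: {e, u⁸}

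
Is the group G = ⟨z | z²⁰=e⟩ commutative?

G has a single generator, so G is cyclic and hence abelian.

Answer: Yes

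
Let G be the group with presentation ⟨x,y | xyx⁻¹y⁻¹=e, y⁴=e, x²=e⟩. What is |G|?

Enumerate words in the generators, reducing via the relations: the distinct elements are
  {e, x, y, xy, y², y³, xy², xy³}.
No further products give new elements, so |G| = 8.

Answer: 8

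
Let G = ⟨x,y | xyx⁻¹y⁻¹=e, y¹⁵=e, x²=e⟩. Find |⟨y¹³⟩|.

|⟨y¹³⟩| equals the order of y¹³. Compute successive powers until reaching e:
  (y¹³)¹ = y¹³, (y¹³)² = y¹¹, (y¹³)³ = y⁹, (y¹³)⁴ = y⁷, (y¹³)⁵ = y⁵, (y¹³)⁶ = y³, (y¹³)⁷ = y, (y¹³)⁸ = y¹⁴, (y¹³)⁹ = y¹², (y¹³)¹⁰ = y¹⁰, (y¹³)¹¹ = y⁸, (y¹³)¹² = y⁶, (y¹³)¹³ = y⁴, (y¹³)¹⁴ = y², (y¹³)¹⁵ = e.
The smallest positive k with (y¹³)ᵏ = e is 15, so |⟨y¹³⟩| = 15.

Answer: 15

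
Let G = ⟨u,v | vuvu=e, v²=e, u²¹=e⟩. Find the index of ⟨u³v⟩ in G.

First find ord(u³v) by computing successive powers:
  (u³v)¹ = u³v, (u³v)² = e.
So |⟨u³v⟩| = ord(u³v) = 2. With |G| = 42, by Lagrange [G : ⟨u³v⟩] = 42/2 = 21.

Answer: 21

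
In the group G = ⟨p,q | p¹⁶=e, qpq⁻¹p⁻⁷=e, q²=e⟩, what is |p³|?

Compute successive powers until reaching e:
  (p³)¹ = p³, (p³)² = p⁶, (p³)³ = p⁹, (p³)⁴ = p¹², (p³)⁵ = p¹⁵, (p³)⁶ = p², (p³)⁷ = p⁵, (p³)⁸ = p⁸, (p³)⁹ = p¹¹, (p³)¹⁰ = p¹⁴, (p³)¹¹ = p, (p³)¹² = p⁴, (p³)¹³ = p⁷, (p³)¹⁴ = p¹⁰, (p³)¹⁵ = p¹³, (p³)¹⁶ = e.
The smallest positive k with (p³)ᵏ = e is 16.

Answer: 16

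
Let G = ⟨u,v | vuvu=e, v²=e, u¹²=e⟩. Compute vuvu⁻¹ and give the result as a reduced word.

Multiply left to right, reducing at each step:
  v · u = u¹¹v
  (u¹¹v) · v = u¹¹
  (u¹¹) · u⁻¹ = u¹⁰

Answer: u¹⁰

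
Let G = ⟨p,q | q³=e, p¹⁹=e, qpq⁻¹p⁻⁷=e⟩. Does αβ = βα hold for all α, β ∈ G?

p·q = pq but q·p = p⁷q, so p·q ≠ q·p and G is not abelian.

Answer: No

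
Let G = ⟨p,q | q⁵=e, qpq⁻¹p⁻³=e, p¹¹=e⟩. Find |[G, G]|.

G' = [G, G] is generated by all commutators. The generator-pair commutators are: [p, q] = p⁹.
The subgroup they normally generate is {e, p, p², p³, p⁴, p⁵, p⁶, p⁷, p⁸, p⁹, p¹⁰}, of order 11.
Check: |G/G'| = 55/11 = 5 is the order of the abelianisation.

Answer: 11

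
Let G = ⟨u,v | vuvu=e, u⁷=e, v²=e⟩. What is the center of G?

An element z ∈ Z(G) iff z commutes with every generator.
For example e is central: e·u = u = u·e; e·v = v = v·e.
Whereas u ∉ Z(G) since u·v = uv ≠ u⁶v = v·u.
Checking each of the 14 elements this way gives Z(G) = {e}, of order 1.

Answer: {e}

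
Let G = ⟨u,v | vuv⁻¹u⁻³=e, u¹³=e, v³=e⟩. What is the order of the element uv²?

Compute successive powers until reaching e:
  (uv²)¹ = uv², (uv²)² = u¹⁰v, (uv²)³ = e.
The smallest positive k with (uv²)ᵏ = e is 3.

Answer: 3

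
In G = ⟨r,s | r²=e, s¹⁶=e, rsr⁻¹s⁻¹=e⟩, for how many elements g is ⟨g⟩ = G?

⟨g⟩ = G would require ord(g) = |G| = 32, but the maximum element order in G is 16 < 32. So G is not cyclic and no single element generates it: the count is 0.

Answer: 0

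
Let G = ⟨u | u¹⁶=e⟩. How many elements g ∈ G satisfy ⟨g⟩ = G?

G is cyclic of order 16. An element generates G iff its order is 16, and a cyclic group of order 16 has exactly φ(16) = 8 such elements.

Answer: 8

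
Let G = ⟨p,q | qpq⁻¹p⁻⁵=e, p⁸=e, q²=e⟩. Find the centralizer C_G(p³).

⟨p³⟩ ⊆ C_G(p³) since powers of p³ commute with p³; so |C_G(p³)| ≥ |⟨p³⟩| = 8.
By orbit–stabilizer, |C_G(p³)| = |G| / |conj. class of p³| = 16 / 2 = 8.
The 8 elements commuting with p³ are {e, p, p², p³, p⁴, p⁵, p⁶, p⁷}.

Answer: {e, p, p², p³, p⁴, p⁵, p⁶, p⁷}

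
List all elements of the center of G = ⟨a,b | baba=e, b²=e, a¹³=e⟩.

An element z ∈ Z(G) iff z commutes with every generator.
For example e is central: e·a = a = a·e; e·b = b = b·e.
Whereas a ∉ Z(G) since a·b = ab ≠ a¹²b = b·a.
Checking each of the 26 elements this way gives Z(G) = {e}, of order 1.

Answer: {e}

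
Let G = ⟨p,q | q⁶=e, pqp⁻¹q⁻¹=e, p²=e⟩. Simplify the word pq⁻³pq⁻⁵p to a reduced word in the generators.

Multiply left to right, reducing at each step:
  p · q⁻³ = pq³
  (pq³) · p = q³
  (q³) · q⁻⁵ = q⁴
  (q⁴) · p = pq⁴

Answer: pq⁴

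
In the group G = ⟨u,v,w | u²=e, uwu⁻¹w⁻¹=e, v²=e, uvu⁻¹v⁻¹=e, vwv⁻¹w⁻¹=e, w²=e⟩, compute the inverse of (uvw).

The order of (uvw) is 2 (smallest k with (uvw)ᵏ = e), so (uvw)⁻¹ = (uvw)¹ = uvw.
Check: (uvw) · (uvw) → (uvw) · u = vw;   (vw) · v = w;   w · w = e, giving e as required.

Answer: uvw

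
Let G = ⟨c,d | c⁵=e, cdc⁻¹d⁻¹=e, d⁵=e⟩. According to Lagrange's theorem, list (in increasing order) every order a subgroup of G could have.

|G| = 25 = 5². By Lagrange's theorem the order of any subgroup divides 25; the divisors of 25 are 1, 5, 25.

Answer: 1, 5, 25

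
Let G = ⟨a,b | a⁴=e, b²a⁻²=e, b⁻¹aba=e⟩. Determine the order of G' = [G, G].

G' = [G, G] is generated by all commutators. The generator-pair commutators are: [a, b] = a².
The subgroup they normally generate is {e, a²}, of order 2.
Check: |G/G'| = 8/2 = 4 is the order of the abelianisation.

Answer: 2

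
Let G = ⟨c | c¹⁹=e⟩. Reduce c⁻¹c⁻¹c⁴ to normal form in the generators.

Multiply left to right, reducing at each step:
  (c¹⁸) · c⁻¹ = c¹⁷
  (c¹⁷) · c⁴ = c²

Answer: c²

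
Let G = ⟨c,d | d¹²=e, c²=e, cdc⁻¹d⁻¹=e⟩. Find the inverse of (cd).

The order of (cd) is 12 (smallest k with (cd)ᵏ = e), so (cd)⁻¹ = (cd)¹¹ = cd¹¹.
Check: (cd) · (cd¹¹) → (cd) · c = d;   d · d¹¹ = e, giving e as required.

Answer: cd¹¹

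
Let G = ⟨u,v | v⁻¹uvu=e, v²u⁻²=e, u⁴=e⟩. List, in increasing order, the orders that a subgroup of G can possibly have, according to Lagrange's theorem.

|G| = 8 = 2³. By Lagrange's theorem the order of any subgroup divides 8; the divisors of 8 are 1, 2, 4, 8.

Answer: 1, 2, 4, 8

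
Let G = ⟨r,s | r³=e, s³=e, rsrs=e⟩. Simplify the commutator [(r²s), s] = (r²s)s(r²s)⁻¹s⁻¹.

[(r²s), s] = (r²s)·s·(r²s)⁻¹·s⁻¹.
  (r²s) · s = r²s²
  (r²s²) · (s²r) = rs²
  (rs²) · (s²) = rs

Answer: rs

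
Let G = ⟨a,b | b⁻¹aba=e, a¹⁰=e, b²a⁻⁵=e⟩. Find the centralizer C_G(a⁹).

⟨a⁹⟩ ⊆ C_G(a⁹) since powers of a⁹ commute with a⁹; so |C_G(a⁹)| ≥ |⟨a⁹⟩| = 10.
By orbit–stabilizer, |C_G(a⁹)| = |G| / |conj. class of a⁹| = 20 / 2 = 10.
The 10 elements commuting with a⁹ are {e, a, a², a³, a⁴, a⁵, a⁶, a⁷, a⁸, a⁹}.

Answer: {e, a, a², a³, a⁴, a⁵, a⁶, a⁷, a⁸, a⁹}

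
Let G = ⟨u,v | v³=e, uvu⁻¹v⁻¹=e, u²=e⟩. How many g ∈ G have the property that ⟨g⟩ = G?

G is cyclic of order 6. An element generates G iff its order is 6, and a cyclic group of order 6 has exactly φ(6) = 2 such elements.

Answer: 2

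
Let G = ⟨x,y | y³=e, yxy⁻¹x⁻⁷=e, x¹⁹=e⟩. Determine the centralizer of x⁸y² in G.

⟨x⁸y²⟩ ⊆ C_G(x⁸y²) since powers of x⁸y² commute with x⁸y²; so |C_G(x⁸y²)| ≥ |⟨x⁸y²⟩| = 3.
By orbit–stabilizer, |C_G(x⁸y²)| = |G| / |conj. class of x⁸y²| = 57 / 19 = 3.
The 3 elements commuting with x⁸y² are {e, xy, x⁸y²}.

Answer: {e, xy, x⁸y²}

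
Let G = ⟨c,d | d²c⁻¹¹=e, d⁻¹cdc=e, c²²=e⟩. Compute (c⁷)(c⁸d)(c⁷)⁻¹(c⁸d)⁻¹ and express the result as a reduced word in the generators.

[(c⁷), (c⁸d)] = (c⁷)·(c⁸d)·(c⁷)⁻¹·(c⁸d)⁻¹.
  (c⁷) · (c⁸d) = c⁴d⁻¹
  (c⁴d⁻¹) · (c¹⁵) = d
  d · (c⁸d⁻¹) = c¹⁴

Answer: c¹⁴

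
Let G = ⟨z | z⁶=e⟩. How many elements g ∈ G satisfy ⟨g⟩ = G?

G is cyclic of order 6. An element generates G iff its order is 6, and a cyclic group of order 6 has exactly φ(6) = 2 such elements.

Answer: 2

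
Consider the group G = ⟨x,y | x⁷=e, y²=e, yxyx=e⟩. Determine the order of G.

Enumerate words in the generators, reducing via the relations: the distinct elements are
  {e, x, y, xy, x², x³, x⁴, x⁵, x⁶, x²y, x³y, x⁴y, x⁵y, x⁶y}.
No further products give new elements, so |G| = 14.

Answer: 14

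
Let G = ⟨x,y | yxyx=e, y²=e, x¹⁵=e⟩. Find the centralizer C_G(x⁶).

⟨x⁶⟩ ⊆ C_G(x⁶) since powers of x⁶ commute with x⁶; so |C_G(x⁶)| ≥ |⟨x⁶⟩| = 5.
By orbit–stabilizer, |C_G(x⁶)| = |G| / |conj. class of x⁶| = 30 / 2 = 15.
The 15 elements commuting with x⁶ are {e, x, x², x³, x⁴, x⁵, x⁶, x⁷, x⁸, x⁹, x¹⁰, x¹¹, x¹², x¹³, x¹⁴}.

Answer: {e, x, x², x³, x⁴, x⁵, x⁶, x⁷, x⁸, x⁹, x¹⁰, x¹¹, x¹², x¹³, x¹⁴}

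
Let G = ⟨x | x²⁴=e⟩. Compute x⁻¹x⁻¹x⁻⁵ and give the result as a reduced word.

Multiply left to right, reducing at each step:
  (x²³) · x⁻¹ = x²²
  (x²²) · x⁻⁵ = x¹⁷

Answer: x¹⁷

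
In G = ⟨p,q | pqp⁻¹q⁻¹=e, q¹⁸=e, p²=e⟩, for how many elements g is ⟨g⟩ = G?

⟨g⟩ = G would require ord(g) = |G| = 36, but the maximum element order in G is 18 < 36. So G is not cyclic and no single element generates it: the count is 0.

Answer: 0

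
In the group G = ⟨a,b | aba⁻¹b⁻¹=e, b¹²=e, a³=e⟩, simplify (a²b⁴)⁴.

Compute successive powers of (a²b⁴), reducing at each step:
  (a²b⁴)²: (a²b⁴) · a² = ab⁴;   (ab⁴) · b⁴ = ab⁸
  (a²b⁴)³: (ab⁸) · a² = b⁸;   (b⁸) · b⁴ = e
  (a²b⁴)⁴: e · a² = a²;   (a²) · b⁴ = a²b⁴

Answer: a²b⁴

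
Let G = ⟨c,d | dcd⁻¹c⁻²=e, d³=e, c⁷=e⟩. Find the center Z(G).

An element z ∈ Z(G) iff z commutes with every generator.
For example e is central: e·c = c = c·e; e·d = d = d·e.
Whereas c ∉ Z(G) since c·d = cd ≠ c²d = d·c.
Checking each of the 21 elements this way gives Z(G) = {e}, of order 1.

Answer: {e}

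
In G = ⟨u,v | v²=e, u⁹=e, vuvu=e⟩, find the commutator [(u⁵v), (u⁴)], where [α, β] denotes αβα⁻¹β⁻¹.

[(u⁵v), (u⁴)] = (u⁵v)·(u⁴)·(u⁵v)⁻¹·(u⁴)⁻¹.
  (u⁵v) · (u⁴) = uv
  (uv) · (u⁵v) = u⁵
  (u⁵) · (u⁵) = u

Answer: u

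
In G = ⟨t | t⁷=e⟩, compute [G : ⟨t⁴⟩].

First find ord(t⁴) by computing successive powers:
  (t⁴)¹ = t⁴, (t⁴)² = t, (t⁴)³ = t⁵, (t⁴)⁴ = t², (t⁴)⁵ = t⁶, (t⁴)⁶ = t³, (t⁴)⁷ = e.
So |⟨t⁴⟩| = ord(t⁴) = 7. With |G| = 7, by Lagrange [G : ⟨t⁴⟩] = 7/7 = 1.

Answer: 1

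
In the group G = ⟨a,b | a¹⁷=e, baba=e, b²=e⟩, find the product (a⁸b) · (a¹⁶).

Compute (a⁸b) · (a¹⁶) by multiplying left to right and reducing via the relations at each step:
  (a⁸b) · a¹⁶ = a⁹b

Answer: a⁹b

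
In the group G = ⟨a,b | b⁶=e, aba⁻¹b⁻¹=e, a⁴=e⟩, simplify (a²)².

Compute successive powers of (a²), reducing at each step:
  (a²)²: (a²) · a² = e

Answer: e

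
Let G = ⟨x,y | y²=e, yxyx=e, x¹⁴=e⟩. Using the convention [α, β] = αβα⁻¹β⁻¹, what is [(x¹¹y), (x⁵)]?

[(x¹¹y), (x⁵)] = (x¹¹y)·(x⁵)·(x¹¹y)⁻¹·(x⁵)⁻¹.
  (x¹¹y) · (x⁵) = x⁶y
  (x⁶y) · (x¹¹y) = x⁹
  (x⁹) · (x⁹) = x⁴

Answer: x⁴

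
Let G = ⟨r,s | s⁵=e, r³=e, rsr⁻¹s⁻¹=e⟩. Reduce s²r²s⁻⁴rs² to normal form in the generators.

Multiply left to right, reducing at each step:
  (s²) · r² = r²s²
  (r²s²) · s⁻⁴ = r²s³
  (r²s³) · r = s³
  (s³) · s² = e

Answer: e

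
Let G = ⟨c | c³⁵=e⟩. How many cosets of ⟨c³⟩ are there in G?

First find ord(c³) by computing successive powers:
  (c³)¹ = c³, (c³)² = c⁶, (c³)³ = c⁹, (c³)⁴ = c¹², (c³)⁵ = c¹⁵, (c³)⁶ = c¹⁸, (c³)⁷ = c²¹, (c³)⁸ = c²⁴, (c³)⁹ = c²⁷, (c³)¹⁰ = c³⁰, (c³)¹¹ = c³³, (c³)¹² = c, (c³)¹³ = c⁴, (c³)¹⁴ = c⁷, (c³)¹⁵ = c¹⁰, (c³)¹⁶ = c¹³, (c³)¹⁷ = c¹⁶, (c³)¹⁸ = c¹⁹, (c³)¹⁹ = c²², (c³)²⁰ = c²⁵, (c³)²¹ = c²⁸, (c³)²² = c³¹, (c³)²³ = c³⁴, (c³)²⁴ = c², (c³)²⁵ = c⁵, (c³)²⁶ = c⁸, (c³)²⁷ = c¹¹, (c³)²⁸ = c¹⁴, (c³)²⁹ = c¹⁷, (c³)³⁰ = c²⁰, (c³)³¹ = c²³, (c³)³² = c²⁶, (c³)³³ = c²⁹, (c³)³⁴ = c³², (c³)³⁵ = e.
So |⟨c³⟩| = ord(c³) = 35. With |G| = 35, by Lagrange [G : ⟨c³⟩] = 35/35 = 1.

Answer: 1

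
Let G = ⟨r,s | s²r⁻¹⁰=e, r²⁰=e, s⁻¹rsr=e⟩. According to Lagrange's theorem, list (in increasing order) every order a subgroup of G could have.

|G| = 40 = 2³ · 5. By Lagrange's theorem the order of any subgroup divides 40; the divisors of 40 are 1, 2, 4, 5, 8, 10, 20, 40.

Answer: 1, 2, 4, 5, 8, 10, 20, 40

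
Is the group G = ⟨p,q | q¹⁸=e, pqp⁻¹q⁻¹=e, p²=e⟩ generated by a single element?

|G| = 36, but the maximum element order in G is 18 < 36. No single element generates all of G, so G is not cyclic.

Answer: No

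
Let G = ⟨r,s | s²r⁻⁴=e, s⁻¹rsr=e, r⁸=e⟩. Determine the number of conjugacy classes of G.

The conjugacy classes (representative and size) are:
  [e] (size 1), [r⁷] (size 2), [r⁶] (size 2), [r³] (size 2), [r⁴] (size 1), [r²s⁻¹] (size 4), [r³s⁻¹] (size 4).
Class equation: 1 + 2 + 2 + 2 + 1 + 4 + 4 = 16 = |G|. So G has 7 conjugacy classes.

Answer: 7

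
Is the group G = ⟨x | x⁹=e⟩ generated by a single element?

|G| = 9. The element x has order 9 (its powers give 9 distinct elements), so ⟨x⟩ = G and G is cyclic.

Answer: Yes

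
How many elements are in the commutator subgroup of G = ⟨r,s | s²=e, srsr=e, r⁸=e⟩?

G' = [G, G] is generated by all commutators. The generator-pair commutators are: [r, s] = r².
The subgroup they normally generate is {e, r², r⁴, r⁶}, of order 4.
Check: |G/G'| = 16/4 = 4 is the order of the abelianisation.

Answer: 4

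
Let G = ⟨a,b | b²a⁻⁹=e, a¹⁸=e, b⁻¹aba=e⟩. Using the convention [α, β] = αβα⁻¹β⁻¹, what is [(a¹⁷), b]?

[(a¹⁷), b] = (a¹⁷)·b·(a¹⁷)⁻¹·b⁻¹.
  (a¹⁷) · b = a⁸b⁻¹
  (a⁸b⁻¹) · a = a⁷b⁻¹
  (a⁷b⁻¹) · (b⁻¹) = a¹⁶

Answer: a¹⁶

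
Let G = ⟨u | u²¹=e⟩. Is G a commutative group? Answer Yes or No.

G has a single generator, so G is cyclic and hence abelian.

Answer: Yes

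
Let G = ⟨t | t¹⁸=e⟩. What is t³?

Compute successive powers of t, reducing at each step:
  t²: t · t = t²
  t³: (t²) · t = t³

Answer: t³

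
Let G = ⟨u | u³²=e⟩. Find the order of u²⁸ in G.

Compute successive powers until reaching e:
  (u²⁸)¹ = u²⁸, (u²⁸)² = u²⁴, (u²⁸)³ = u²⁰, (u²⁸)⁴ = u¹⁶, (u²⁸)⁵ = u¹², (u²⁸)⁶ = u⁸, (u²⁸)⁷ = u⁴, (u²⁸)⁸ = e.
The smallest positive k with (u²⁸)ᵏ = e is 8.

Answer: 8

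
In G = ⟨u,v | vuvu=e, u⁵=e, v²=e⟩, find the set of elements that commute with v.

⟨v⟩ ⊆ C_G(v) since powers of v commute with v; so |C_G(v)| ≥ |⟨v⟩| = 2.
By orbit–stabilizer, |C_G(v)| = |G| / |conj. class of v| = 10 / 5 = 2.
The 2 elements commuting with v are {e, v}.

Answer: {e, v}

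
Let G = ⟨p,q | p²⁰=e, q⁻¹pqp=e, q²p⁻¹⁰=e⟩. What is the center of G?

An element z ∈ Z(G) iff z commutes with every generator.
For example p¹⁰ is central: (p¹⁰)·p = p¹¹ = p·(p¹⁰); (p¹⁰)·q = q⁻¹ = q·(p¹⁰).
Whereas p ∉ Z(G) since p·q = pq ≠ p⁹q⁻¹ = q·p.
Checking each of the 40 elements this way gives Z(G) = {e, p¹⁰}, of order 2.

Answer: {e, p¹⁰}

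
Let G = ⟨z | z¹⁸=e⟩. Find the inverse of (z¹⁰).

The order of (z¹⁰) is 9 (smallest k with (z¹⁰)ᵏ = e), so (z¹⁰)⁻¹ = (z¹⁰)⁸ = z⁸.
Check: (z¹⁰) · (z⁸) → (z¹⁰) · z⁸ = e, giving e as required.

Answer: z⁸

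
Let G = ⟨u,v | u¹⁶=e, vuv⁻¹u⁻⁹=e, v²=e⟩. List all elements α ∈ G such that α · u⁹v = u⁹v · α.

⟨u⁹v⟩ ⊆ C_G(u⁹v) since powers of u⁹v commute with u⁹v; so |C_G(u⁹v)| ≥ |⟨u⁹v⟩| = 16.
By orbit–stabilizer, |C_G(u⁹v)| = |G| / |conj. class of u⁹v| = 32 / 2 = 16.
The 16 elements commuting with u⁹v are {e, u², u⁴, u⁶, u⁸, u¹⁰, u¹², u¹⁴, u⁹v, uv, u¹¹v, u³v, u¹³v, u⁵v, u¹⁵v, u⁷v}.

Answer: {e, u², u⁴, u⁶, u⁸, u¹⁰, u¹², u¹⁴, u⁹v, uv, u¹¹v, u³v, u¹³v, u⁵v, u¹⁵v, u⁷v}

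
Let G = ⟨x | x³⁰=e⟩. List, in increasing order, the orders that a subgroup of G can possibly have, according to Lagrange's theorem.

|G| = 30 = 2 · 3 · 5. By Lagrange's theorem the order of any subgroup divides 30; the divisors of 30 are 1, 2, 3, 5, 6, 10, 15, 30.

Answer: 1, 2, 3, 5, 6, 10, 15, 30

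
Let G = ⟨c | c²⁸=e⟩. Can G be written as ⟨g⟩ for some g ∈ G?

|G| = 28. The element c has order 28 (its powers give 28 distinct elements), so ⟨c⟩ = G and G is cyclic.

Answer: Yes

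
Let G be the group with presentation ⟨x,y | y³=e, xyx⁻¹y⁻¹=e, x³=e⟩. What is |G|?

Enumerate words in the generators, reducing via the relations: the distinct elements are
  {e, x, y, xy, x², y², xy², x²y, x²y²}.
No further products give new elements, so |G| = 9.

Answer: 9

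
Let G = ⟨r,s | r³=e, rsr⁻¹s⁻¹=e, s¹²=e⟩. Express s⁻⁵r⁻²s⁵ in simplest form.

Multiply left to right, reducing at each step:
  (s⁷) · r⁻² = rs⁷
  (rs⁷) · s⁵ = r

Answer: r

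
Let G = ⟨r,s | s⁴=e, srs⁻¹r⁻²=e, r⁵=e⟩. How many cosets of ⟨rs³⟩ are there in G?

First find ord(rs³) by computing successive powers:
  (rs³)¹ = rs³, (rs³)² = r⁴s², (rs³)³ = r³s, (rs³)⁴ = e.
So |⟨rs³⟩| = ord(rs³) = 4. With |G| = 20, by Lagrange [G : ⟨rs³⟩] = 20/4 = 5.

Answer: 5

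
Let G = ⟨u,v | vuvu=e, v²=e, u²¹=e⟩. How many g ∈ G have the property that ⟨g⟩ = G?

⟨g⟩ = G would require ord(g) = |G| = 42, but the maximum element order in G is 21 < 42. So G is not cyclic and no single element generates it: the count is 0.

Answer: 0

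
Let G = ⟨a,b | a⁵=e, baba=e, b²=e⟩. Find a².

Compute successive powers of a, reducing at each step:
  a²: a · a = a²

Answer: a²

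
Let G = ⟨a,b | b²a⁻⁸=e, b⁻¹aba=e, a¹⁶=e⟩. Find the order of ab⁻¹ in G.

Compute successive powers until reaching e:
  (ab⁻¹)¹ = ab⁻¹, (ab⁻¹)² = a⁸, (ab⁻¹)³ = ab, (ab⁻¹)⁴ = e.
The smallest positive k with (ab⁻¹)ᵏ = e is 4.

Answer: 4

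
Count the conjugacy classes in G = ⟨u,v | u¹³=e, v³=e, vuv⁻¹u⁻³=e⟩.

The conjugacy classes (representative and size) are:
  [e] (size 1), [u] (size 3), [u⁵] (size 3), [u¹⁰] (size 3), [u⁸] (size 3), [u¹⁰v] (size 13), [u⁷v²] (size 13).
Class equation: 1 + 3 + 3 + 3 + 3 + 13 + 13 = 39 = |G|. So G has 7 conjugacy classes.

Answer: 7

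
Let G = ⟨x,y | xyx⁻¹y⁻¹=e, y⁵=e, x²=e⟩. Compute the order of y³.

Compute successive powers until reaching e:
  (y³)¹ = y³, (y³)² = y, (y³)³ = y⁴, (y³)⁴ = y², (y³)⁵ = e.
The smallest positive k with (y³)ᵏ = e is 5.

Answer: 5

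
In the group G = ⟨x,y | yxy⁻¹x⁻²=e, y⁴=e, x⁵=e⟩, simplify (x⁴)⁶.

Compute successive powers of (x⁴), reducing at each step:
  (x⁴)²: (x⁴) · x⁴ = x³
  (x⁴)³: (x³) · x⁴ = x²
  (x⁴)⁴: (x²) · x⁴ = x
  (x⁴)⁵: x · x⁴ = e
  (x⁴)⁶: e · x⁴ = x⁴

Answer: x⁴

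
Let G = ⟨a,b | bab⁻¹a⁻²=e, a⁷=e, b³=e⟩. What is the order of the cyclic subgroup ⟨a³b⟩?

|⟨a³b⟩| equals the order of a³b. Compute successive powers until reaching e:
  (a³b)¹ = a³b, (a³b)² = a²b², (a³b)³ = e.
The smallest positive k with (a³b)ᵏ = e is 3, so |⟨a³b⟩| = 3.

Answer: 3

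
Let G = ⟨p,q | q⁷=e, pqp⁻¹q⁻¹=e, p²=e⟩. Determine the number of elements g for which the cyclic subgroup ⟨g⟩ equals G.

G is cyclic of order 14. An element generates G iff its order is 14, and a cyclic group of order 14 has exactly φ(14) = 6 such elements.

Answer: 6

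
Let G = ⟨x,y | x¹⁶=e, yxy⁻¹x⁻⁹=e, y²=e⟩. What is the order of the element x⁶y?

Compute successive powers until reaching e:
  (x⁶y)¹ = x⁶y, (x⁶y)² = x¹², (x⁶y)³ = x²y, (x⁶y)⁴ = x⁸, (x⁶y)⁵ = x¹⁴y, (x⁶y)⁶ = x⁴, (x⁶y)⁷ = x¹⁰y, (x⁶y)⁸ = e.
The smallest positive k with (x⁶y)ᵏ = e is 8.

Answer: 8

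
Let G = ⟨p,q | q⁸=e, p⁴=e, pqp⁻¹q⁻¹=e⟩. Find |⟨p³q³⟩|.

|⟨p³q³⟩| equals the order of p³q³. Compute successive powers until reaching e:
  (p³q³)¹ = p³q³, (p³q³)² = p²q⁶, (p³q³)³ = pq, (p³q³)⁴ = q⁴, (p³q³)⁵ = p³q⁷, (p³q³)⁶ = p²q², (p³q³)⁷ = pq⁵, (p³q³)⁸ = e.
The smallest positive k with (p³q³)ᵏ = e is 8, so |⟨p³q³⟩| = 8.

Answer: 8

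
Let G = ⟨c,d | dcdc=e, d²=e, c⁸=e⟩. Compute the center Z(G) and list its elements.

An element z ∈ Z(G) iff z commutes with every generator.
For example c⁴ is central: (c⁴)·c = c⁵ = c·(c⁴); (c⁴)·d = c⁴d = d·(c⁴).
Whereas c ∉ Z(G) since c·d = cd ≠ c⁷d = d·c.
Checking each of the 16 elements this way gives Z(G) = {e, c⁴}, of order 2.

Answer: {e, c⁴}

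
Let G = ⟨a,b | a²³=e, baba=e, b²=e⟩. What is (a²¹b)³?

Compute successive powers of (a²¹b), reducing at each step:
  (a²¹b)²: (a²¹b) · a²¹ = b;   b · b = e
  (a²¹b)³: e · a²¹ = a²¹;   (a²¹) · b = a²¹b

Answer: a²¹b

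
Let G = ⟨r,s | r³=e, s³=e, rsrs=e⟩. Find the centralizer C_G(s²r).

⟨s²r⟩ ⊆ C_G(s²r) since powers of s²r commute with s²r; so |C_G(s²r)| ≥ |⟨s²r⟩| = 3.
By orbit–stabilizer, |C_G(s²r)| = |G| / |conj. class of s²r| = 12 / 4 = 3.
The 3 elements commuting with s²r are {e, r²s, s²r}.

Answer: {e, r²s, s²r}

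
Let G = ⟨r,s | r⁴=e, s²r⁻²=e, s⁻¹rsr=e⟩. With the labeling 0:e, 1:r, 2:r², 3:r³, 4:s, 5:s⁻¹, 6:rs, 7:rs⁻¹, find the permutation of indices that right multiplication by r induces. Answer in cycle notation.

(0 1 2 3)(4 7 5 6)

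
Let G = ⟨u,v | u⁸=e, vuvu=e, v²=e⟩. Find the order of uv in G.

Compute successive powers until reaching e:
  (uv)¹ = uv, (uv)² = e.
The smallest positive k with (uv)ᵏ = e is 2.

Answer: 2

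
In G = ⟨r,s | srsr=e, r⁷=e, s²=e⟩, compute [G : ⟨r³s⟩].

First find ord(r³s) by computing successive powers:
  (r³s)¹ = r³s, (r³s)² = e.
So |⟨r³s⟩| = ord(r³s) = 2. With |G| = 14, by Lagrange [G : ⟨r³s⟩] = 14/2 = 7.

Answer: 7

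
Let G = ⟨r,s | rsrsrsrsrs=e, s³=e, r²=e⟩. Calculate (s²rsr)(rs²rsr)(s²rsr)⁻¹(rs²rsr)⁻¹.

[(s²rsr), (rs²rsr)] = (s²rsr)·(rs²rsr)·(s²rsr)⁻¹·(rs²rsr)⁻¹.
  (s²rsr) · (rs²rsr) = r
  r · (rs²rs) = s²rs
  (s²rs) · (rs²rsr) = s²rsrs²rsr

Answer: s²rsrs²rsr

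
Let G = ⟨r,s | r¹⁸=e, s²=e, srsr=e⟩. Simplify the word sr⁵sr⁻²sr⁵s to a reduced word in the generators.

Multiply left to right, reducing at each step:
  s · r⁵ = r¹³s
  (r¹³s) · s = r¹³
  (r¹³) · r⁻² = r¹¹
  (r¹¹) · s = r¹¹s
  (r¹¹s) · r⁵ = r⁶s
  (r⁶s) · s = r⁶

Answer: r⁶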